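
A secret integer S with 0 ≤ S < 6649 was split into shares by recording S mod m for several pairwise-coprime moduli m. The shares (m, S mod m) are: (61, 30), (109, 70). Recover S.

Combine the congruences pairwise.
From S ≡ 30 (mod 61) write S = 30 + 61t. Substituting into S ≡ 70 (mod 109) gives 61t ≡ 40 (mod 109), and since 61⁻¹ ≡ 84 (mod 109), t ≡ 90. Hence S ≡ 30 + 61·90 = 5520 (mod 6649).

5520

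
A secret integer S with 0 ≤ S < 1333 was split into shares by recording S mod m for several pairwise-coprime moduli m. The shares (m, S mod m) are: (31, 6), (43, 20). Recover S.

From S ≡ 6 (mod 31) write S = 6 + 31t. Substituting into S ≡ 20 (mod 43) gives 31t ≡ 14 (mod 43), and since 31⁻¹ ≡ 25 (mod 43), t ≡ 6. Hence S ≡ 6 + 31·6 = 192 (mod 1333).

192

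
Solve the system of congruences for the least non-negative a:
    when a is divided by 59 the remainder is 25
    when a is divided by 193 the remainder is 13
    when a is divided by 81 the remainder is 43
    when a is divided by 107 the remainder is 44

The moduli are pairwise coprime; N = 59·193·81·107 = 98691129.
N/59 = 1672731; 1672731 ≡ 22 (mod 59); 22·51 ≡ 1, so inverse 51.
N/193 = 511353; 511353 ≡ 96 (mod 193); 96·191 ≡ 1, so inverse 191.
N/81 = 1218409; 1218409 ≡ 7 (mod 81); 7·58 ≡ 1, so inverse 58.
N/107 = 922347; 922347 ≡ 7 (mod 107); 7·46 ≡ 1, so inverse 46.
a ≡ 25·1672731·51 + 13·511353·191 + 43·1218409·58 + 44·922347·46 = 8307963898.
8307963898 mod 98691129 = 17909062.

17909062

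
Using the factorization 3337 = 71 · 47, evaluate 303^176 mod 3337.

Mod 71: 303 ≡ 19; by Fermat, exponent reduces to 176 mod 70 = 36; 19^36 ≡ 19 (mod 71).
Mod 47: 303 ≡ 21; by Fermat, exponent reduces to 176 mod 46 = 38; 21^38 ≡ 32 (mod 47).
Combine by CRT: x ≡ 19 (mod 71), x ≡ 32 (mod 47) ⇒ x ≡ 1865 (mod 3337).

1865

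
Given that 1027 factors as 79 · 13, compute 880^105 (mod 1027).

Mod 79: 880 ≡ 11; by Fermat, exponent reduces to 105 mod 78 = 27; 11^27 ≡ 52 (mod 79).
Mod 13: 880 ≡ 9; by Fermat, exponent reduces to 105 mod 12 = 9; 9^9 ≡ 1 (mod 13).
Combine by CRT: x ≡ 52 (mod 79), x ≡ 1 (mod 13) ⇒ x ≡ 131 (mod 1027).

131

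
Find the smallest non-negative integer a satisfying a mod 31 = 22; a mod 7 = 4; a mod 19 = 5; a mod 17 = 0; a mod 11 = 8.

The moduli are pairwise coprime; N = 31·7·19·17·11 = 771001.
N/31 = 24871; 24871 ≡ 9 (mod 31); 9·7 ≡ 1, so inverse 7.
N/7 = 110143; 110143 ≡ 5 (mod 7); 5·3 ≡ 1, so inverse 3.
N/19 = 40579; 40579 ≡ 14 (mod 19); 14·15 ≡ 1, so inverse 15.
N/17 = 45353; 45353 ≡ 14 (mod 17); 14·11 ≡ 1, so inverse 11.
N/11 = 70091; 70091 ≡ 10 (mod 11); 10·10 ≡ 1, so inverse 10.
a ≡ 22·24871·7 + 4·110143·3 + 5·40579·15 + 0·45353·11 + 8·70091·10 = 13802555.
13802555 mod 771001 = 695538.

695538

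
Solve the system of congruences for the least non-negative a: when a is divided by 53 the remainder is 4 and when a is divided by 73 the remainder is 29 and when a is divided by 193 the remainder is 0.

275604

Combine the congruences pairwise.
From a ≡ 4 (mod 53) write a = 4 + 53t. Substituting into a ≡ 29 (mod 73) gives 53t ≡ 25 (mod 73), and since 53⁻¹ ≡ 62 (mod 73), t ≡ 17. Hence a ≡ 4 + 53·17 = 905 (mod 3869).
From a ≡ 905 (mod 3869) write a = 905 + 3869t. Substituting into a ≡ 0 (mod 193) gives 3869t ≡ 60 (mod 193), and since 9⁻¹ ≡ 43 (mod 193), t ≡ 71. Hence a ≡ 905 + 3869·71 = 275604 (mod 746717).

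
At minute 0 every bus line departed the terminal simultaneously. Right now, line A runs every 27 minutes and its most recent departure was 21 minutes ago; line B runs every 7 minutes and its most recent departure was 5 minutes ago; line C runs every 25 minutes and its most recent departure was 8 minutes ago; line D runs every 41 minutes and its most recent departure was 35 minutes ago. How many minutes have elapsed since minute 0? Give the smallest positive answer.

112908

The moduli are pairwise coprime; N = 27·7·25·41 = 193725.
N/27 = 7175; 7175 ≡ 20 (mod 27); 20·23 ≡ 1, so inverse 23.
N/7 = 27675; 27675 ≡ 4 (mod 7); 4·2 ≡ 1, so inverse 2.
N/25 = 7749; 7749 ≡ 24 (mod 25); 24·24 ≡ 1, so inverse 24.
N/41 = 4725; 4725 ≡ 10 (mod 41); 10·37 ≡ 1, so inverse 37.
t ≡ 21·7175·23 + 5·27675·2 + 8·7749·24 + 35·4725·37 = 11348958.
11348958 mod 193725 = 112908.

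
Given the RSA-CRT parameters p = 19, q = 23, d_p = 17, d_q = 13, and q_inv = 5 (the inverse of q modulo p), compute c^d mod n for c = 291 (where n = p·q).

396

m₁ = c^(d_p) mod p: c ≡ 6 (mod 19), and 6^17 mod 19 = 16.
m₂ = c^(d_q) mod q: c ≡ 15 (mod 23), and 15^13 mod 23 = 5.
h = q_inv·(m₁ − m₂) mod p = 5·(16 − 5) mod 19 = 17.
m = m₂ + h·q = 5 + 17·23 = 396.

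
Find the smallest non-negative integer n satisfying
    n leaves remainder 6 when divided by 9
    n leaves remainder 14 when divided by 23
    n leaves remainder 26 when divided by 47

The moduli are pairwise coprime; M = 9·23·47 = 9729.
M/9 = 1081; 1081 ≡ 1 (mod 9), inverse 1.
M/23 = 423; 423 ≡ 9 (mod 23); 9·18 ≡ 1, so inverse 18.
M/47 = 207; 207 ≡ 19 (mod 47); 19·5 ≡ 1, so inverse 5.
n ≡ 6·1081·1 + 14·423·18 + 26·207·5 = 139992.
139992 mod 9729 = 3786.

3786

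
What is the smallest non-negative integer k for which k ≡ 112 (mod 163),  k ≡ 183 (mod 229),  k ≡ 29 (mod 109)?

1519598

Combine the congruences pairwise.
From k ≡ 112 (mod 163) write k = 112 + 163t. Substituting into k ≡ 183 (mod 229) gives 163t ≡ 71 (mod 229), and since 163⁻¹ ≡ 170 (mod 229), t ≡ 162. Hence k ≡ 112 + 163·162 = 26518 (mod 37327).
From k ≡ 26518 (mod 37327) write k = 26518 + 37327t. Substituting into k ≡ 29 (mod 109) gives 37327t ≡ 107 (mod 109), and since 49⁻¹ ≡ 89 (mod 109), t ≡ 40. Hence k ≡ 26518 + 37327·40 = 1519598 (mod 4068643).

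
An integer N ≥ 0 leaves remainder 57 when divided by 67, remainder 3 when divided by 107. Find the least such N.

6958

From N ≡ 57 (mod 67) write N = 57 + 67t. Substituting into N ≡ 3 (mod 107) gives 67t ≡ 53 (mod 107), and since 67⁻¹ ≡ 8 (mod 107), t ≡ 103. Hence N ≡ 57 + 67·103 = 6958 (mod 7169).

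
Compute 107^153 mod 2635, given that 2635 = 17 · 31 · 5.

1287

Mod 17: 107 ≡ 5; by Fermat, exponent reduces to 153 mod 16 = 9; 5^9 ≡ 12 (mod 17).
Mod 31: 107 ≡ 14; by Fermat, exponent reduces to 153 mod 30 = 3; 14^3 ≡ 16 (mod 31).
Mod 5: 107 ≡ 2; by Fermat, exponent reduces to 153 mod 4 = 1; 2^1 ≡ 2 (mod 5).
Combine by CRT: x ≡ 12 (mod 17), x ≡ 16 (mod 31), x ≡ 2 (mod 5) ⇒ x ≡ 1287 (mod 2635).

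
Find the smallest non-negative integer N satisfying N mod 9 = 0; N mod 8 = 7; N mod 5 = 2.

The moduli are pairwise coprime; M = 9·8·5 = 360.
M/9 = 40; 40 ≡ 4 (mod 9); 4·7 ≡ 1, so inverse 7.
M/8 = 45; 45 ≡ 5 (mod 8); 5·5 ≡ 1, so inverse 5.
M/5 = 72; 72 ≡ 2 (mod 5); 2·3 ≡ 1, so inverse 3.
N ≡ 0·40·7 + 7·45·5 + 2·72·3 = 2007.
2007 mod 360 = 207.

207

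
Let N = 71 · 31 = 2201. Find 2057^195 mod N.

Mod 71: 2057 ≡ 69; by Fermat, exponent reduces to 195 mod 70 = 55; 69^55 ≡ 23 (mod 71).
Mod 31: 2057 ≡ 11; by Fermat, exponent reduces to 195 mod 30 = 15; 11^15 ≡ 30 (mod 31).
Combine by CRT: x ≡ 23 (mod 71), x ≡ 30 (mod 31) ⇒ x ≡ 1301 (mod 2201).

1301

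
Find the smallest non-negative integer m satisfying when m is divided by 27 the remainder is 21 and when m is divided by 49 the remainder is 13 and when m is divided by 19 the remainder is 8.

The moduli are pairwise coprime; N = 27·49·19 = 25137.
N/27 = 931; 931 ≡ 13 (mod 27); 13·25 ≡ 1, so inverse 25.
N/49 = 513; 513 ≡ 23 (mod 49); 23·32 ≡ 1, so inverse 32.
N/19 = 1323; 1323 ≡ 12 (mod 19); 12·8 ≡ 1, so inverse 8.
m ≡ 21·931·25 + 13·513·32 + 8·1323·8 = 786855.
786855 mod 25137 = 7608.

7608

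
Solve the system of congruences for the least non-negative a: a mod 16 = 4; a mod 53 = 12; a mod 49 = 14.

Combine the congruences pairwise.
From a ≡ 4 (mod 16) write a = 4 + 16t. Substituting into a ≡ 12 (mod 53) gives 16t ≡ 8 (mod 53), and since 16⁻¹ ≡ 10 (mod 53), t ≡ 27. Hence a ≡ 4 + 16·27 = 436 (mod 848).
From a ≡ 436 (mod 848) write a = 436 + 848t. Substituting into a ≡ 14 (mod 49) gives 848t ≡ 19 (mod 49), and since 15⁻¹ ≡ 36 (mod 49), t ≡ 47. Hence a ≡ 436 + 848·47 = 40292 (mod 41552).

40292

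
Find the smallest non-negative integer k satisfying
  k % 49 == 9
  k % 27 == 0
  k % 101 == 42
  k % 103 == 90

6957225

From k ≡ 9 (mod 49) write k = 9 + 49t. Substituting into k ≡ 0 (mod 27) gives 49t ≡ 18 (mod 27), and since 22⁻¹ ≡ 16 (mod 27), t ≡ 18. Hence k ≡ 9 + 49·18 = 891 (mod 1323).
From k ≡ 891 (mod 1323) write k = 891 + 1323t. Substituting into k ≡ 42 (mod 101) gives 1323t ≡ 60 (mod 101), and since 10⁻¹ ≡ 91 (mod 101), t ≡ 6. Hence k ≡ 891 + 1323·6 = 8829 (mod 133623).
From k ≡ 8829 (mod 133623) write k = 8829 + 133623t. Substituting into k ≡ 90 (mod 103) gives 133623t ≡ 16 (mod 103), and since 32⁻¹ ≡ 29 (mod 103), t ≡ 52. Hence k ≡ 8829 + 133623·52 = 6957225 (mod 13763169).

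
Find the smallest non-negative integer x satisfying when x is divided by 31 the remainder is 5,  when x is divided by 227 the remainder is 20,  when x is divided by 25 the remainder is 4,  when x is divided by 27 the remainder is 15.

From x ≡ 5 (mod 31) write x = 5 + 31t. Substituting into x ≡ 20 (mod 227) gives 31t ≡ 15 (mod 227), and since 31⁻¹ ≡ 22 (mod 227), t ≡ 103. Hence x ≡ 5 + 31·103 = 3198 (mod 7037).
From x ≡ 3198 (mod 7037) write x = 3198 + 7037t. Substituting into x ≡ 4 (mod 25) gives 7037t ≡ 6 (mod 25), and since 12⁻¹ ≡ 23 (mod 25), t ≡ 13. Hence x ≡ 3198 + 7037·13 = 94679 (mod 175925).
From x ≡ 94679 (mod 175925) write x = 94679 + 175925t. Substituting into x ≡ 15 (mod 27) gives 175925t ≡ 25 (mod 27), and since 20⁻¹ ≡ 23 (mod 27), t ≡ 8. Hence x ≡ 94679 + 175925·8 = 1502079 (mod 4749975).

1502079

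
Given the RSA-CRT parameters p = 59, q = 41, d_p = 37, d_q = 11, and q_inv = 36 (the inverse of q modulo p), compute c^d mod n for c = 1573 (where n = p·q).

m₁ = c^(d_p) mod p: c ≡ 39 (mod 59), and 39^37 mod 59 = 54.
m₂ = c^(d_q) mod q: c ≡ 15 (mod 41), and 15^11 mod 41 = 29.
h = q_inv·(m₁ − m₂) mod p = 36·(54 − 29) mod 59 = 15.
m = m₂ + h·q = 29 + 15·41 = 644.

644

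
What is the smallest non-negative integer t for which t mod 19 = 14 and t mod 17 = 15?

From t ≡ 14 (mod 19) write t = 14 + 19s. Substituting into t ≡ 15 (mod 17) gives 19s ≡ 1 (mod 17), and since 2⁻¹ ≡ 9 (mod 17), s ≡ 9. Hence t ≡ 14 + 19·9 = 185 (mod 323).

185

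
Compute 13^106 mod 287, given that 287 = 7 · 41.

162

Mod 7: 13 ≡ 6; by Fermat, exponent reduces to 106 mod 6 = 4; 6^4 ≡ 1 (mod 7).
Mod 41: 13 ≡ 13; by Fermat, exponent reduces to 106 mod 40 = 26; 13^26 ≡ 39 (mod 41).
Combine by CRT: x ≡ 1 (mod 7), x ≡ 39 (mod 41) ⇒ x ≡ 162 (mod 287).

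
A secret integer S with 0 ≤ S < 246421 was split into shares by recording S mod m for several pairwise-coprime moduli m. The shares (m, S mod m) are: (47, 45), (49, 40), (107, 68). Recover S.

134888

The moduli are pairwise coprime; N = 47·49·107 = 246421.
N/47 = 5243; 5243 ≡ 26 (mod 47); 26·38 ≡ 1, so inverse 38.
N/49 = 5029; 5029 ≡ 31 (mod 49); 31·19 ≡ 1, so inverse 19.
N/107 = 2303; 2303 ≡ 56 (mod 107); 56·86 ≡ 1, so inverse 86.
S ≡ 45·5243·38 + 40·5029·19 + 68·2303·86 = 26255514.
26255514 mod 246421 = 134888.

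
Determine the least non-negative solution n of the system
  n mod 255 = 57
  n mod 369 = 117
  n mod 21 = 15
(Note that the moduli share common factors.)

Combine the congruences pairwise.
gcd(255, 369) = 3 and 3 | (117 − 57), so the pair is consistent; merging gives n ≡ 29637 (mod 31365), where 31365 = lcm(255, 369).
gcd(31365, 21) = 3 and 3 | (15 − 29637), so the pair is consistent; merging gives n ≡ 217827 (mod 219555), where 219555 = lcm(31365, 21).
The solution is unique modulo lcm(255, 369, 21) = 219555.

217827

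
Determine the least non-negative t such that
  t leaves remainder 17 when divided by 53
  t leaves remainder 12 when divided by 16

812

Combine the congruences pairwise.
From t ≡ 17 (mod 53) write t = 17 + 53s. Substituting into t ≡ 12 (mod 16) gives 53s ≡ 11 (mod 16), and since 5⁻¹ ≡ 13 (mod 16), s ≡ 15. Hence t ≡ 17 + 53·15 = 812 (mod 848).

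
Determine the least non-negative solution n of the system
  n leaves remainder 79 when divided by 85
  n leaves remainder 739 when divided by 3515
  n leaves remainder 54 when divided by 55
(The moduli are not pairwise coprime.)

520959

Combine the congruences pairwise.
gcd(85, 3515) = 5 and 5 | (739 − 79), so the pair is consistent; merging gives n ≡ 42919 (mod 59755), where 59755 = lcm(85, 3515).
gcd(59755, 55) = 5 and 5 | (54 − 42919), so the pair is consistent; merging gives n ≡ 520959 (mod 657305), where 657305 = lcm(59755, 55).
The solution is unique modulo lcm(85, 3515, 55) = 657305.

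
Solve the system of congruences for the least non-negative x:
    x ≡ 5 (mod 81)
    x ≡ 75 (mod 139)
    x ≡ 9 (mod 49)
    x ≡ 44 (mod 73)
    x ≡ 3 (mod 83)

The moduli are pairwise coprime; N = 81·139·49·73·83 = 3342695769.
N/81 = 41267849; 41267849 ≡ 50 (mod 81); 50·47 ≡ 1, so inverse 47.
N/139 = 24048171; 24048171 ≡ 59 (mod 139); 59·33 ≡ 1, so inverse 33.
N/49 = 68218281; 68218281 ≡ 40 (mod 49); 40·38 ≡ 1, so inverse 38.
N/73 = 45790353; 45790353 ≡ 8 (mod 73); 8·64 ≡ 1, so inverse 64.
N/83 = 40273443; 40273443 ≡ 17 (mod 83); 17·44 ≡ 1, so inverse 44.
x ≡ 5·41267849·47 + 75·24048171·33 + 9·68218281·38 + 44·45790353·64 + 3·40273443·44 = 226809548366.
226809548366 mod 3342695769 = 2848931843.

2848931843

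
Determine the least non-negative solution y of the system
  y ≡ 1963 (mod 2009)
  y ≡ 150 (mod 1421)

gcd(2009, 1421) = 49 and 49 | (150 − 1963), so the pair is consistent; merging gives y ≡ 20044 (mod 58261), where 58261 = lcm(2009, 1421).
The solution is unique modulo lcm(2009, 1421) = 58261.

20044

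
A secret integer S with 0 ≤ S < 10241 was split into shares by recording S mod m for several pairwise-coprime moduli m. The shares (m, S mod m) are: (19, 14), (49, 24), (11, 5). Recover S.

The moduli are pairwise coprime; N = 19·49·11 = 10241.
N/19 = 539; 539 ≡ 7 (mod 19); 7·11 ≡ 1, so inverse 11.
N/49 = 209; 209 ≡ 13 (mod 49); 13·34 ≡ 1, so inverse 34.
N/11 = 931; 931 ≡ 7 (mod 11); 7·8 ≡ 1, so inverse 8.
S ≡ 14·539·11 + 24·209·34 + 5·931·8 = 290790.
290790 mod 10241 = 4042.

4042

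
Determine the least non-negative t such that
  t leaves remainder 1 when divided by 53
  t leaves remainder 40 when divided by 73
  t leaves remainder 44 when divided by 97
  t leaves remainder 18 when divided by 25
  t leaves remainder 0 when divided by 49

The moduli are pairwise coprime; N = 53·73·97·25·49 = 459733925.
N/53 = 8674225; 8674225 ≡ 33 (mod 53); 33·45 ≡ 1, so inverse 45.
N/73 = 6297725; 6297725 ≡ 15 (mod 73); 15·39 ≡ 1, so inverse 39.
N/97 = 4739525; 4739525 ≡ 8 (mod 97); 8·85 ≡ 1, so inverse 85.
N/25 = 18389357; 18389357 ≡ 7 (mod 25); 7·18 ≡ 1, so inverse 18.
N/49 = 9382325; 9382325 ≡ 1 (mod 49), inverse 1.
t ≡ 1·8674225·45 + 40·6297725·39 + 44·4739525·85 + 18·18389357·18 + 0·9382325·1 = 33898766293.
33898766293 mod 459733925 = 338189768.

338189768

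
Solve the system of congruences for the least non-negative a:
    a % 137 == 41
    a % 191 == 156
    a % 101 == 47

1787343

The moduli are pairwise coprime; N = 137·191·101 = 2642867.
N/137 = 19291; 19291 ≡ 111 (mod 137); 111·79 ≡ 1, so inverse 79.
N/191 = 13837; 13837 ≡ 85 (mod 191); 85·9 ≡ 1, so inverse 9.
N/101 = 26167; 26167 ≡ 8 (mod 101); 8·38 ≡ 1, so inverse 38.
a ≡ 41·19291·79 + 156·13837·9 + 47·26167·38 = 128644959.
128644959 mod 2642867 = 1787343.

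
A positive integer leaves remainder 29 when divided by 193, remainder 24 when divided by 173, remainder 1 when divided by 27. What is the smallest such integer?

676108

The moduli are pairwise coprime; N = 193·173·27 = 901503.
N/193 = 4671; 4671 ≡ 39 (mod 193); 39·99 ≡ 1, so inverse 99.
N/173 = 5211; 5211 ≡ 21 (mod 173); 21·33 ≡ 1, so inverse 33.
N/27 = 33389; 33389 ≡ 17 (mod 27); 17·8 ≡ 1, so inverse 8.
t ≡ 29·4671·99 + 24·5211·33 + 1·33389·8 = 17804665.
17804665 mod 901503 = 676108.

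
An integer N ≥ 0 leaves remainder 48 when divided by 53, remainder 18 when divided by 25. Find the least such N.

Combine the congruences pairwise.
From N ≡ 48 (mod 53) write N = 48 + 53t. Substituting into N ≡ 18 (mod 25) gives 53t ≡ 20 (mod 25), and since 3⁻¹ ≡ 17 (mod 25), t ≡ 15. Hence N ≡ 48 + 53·15 = 843 (mod 1325).

843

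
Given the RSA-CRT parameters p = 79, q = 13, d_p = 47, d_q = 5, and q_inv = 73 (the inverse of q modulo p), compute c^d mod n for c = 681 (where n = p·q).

m₁ = c^(d_p) mod p: c ≡ 49 (mod 79), and 49^47 mod 79 = 11.
m₂ = c^(d_q) mod q: c ≡ 5 (mod 13), and 5^5 mod 13 = 5.
h = q_inv·(m₁ − m₂) mod p = 73·(11 − 5) mod 79 = 43.
m = m₂ + h·q = 5 + 43·13 = 564.

564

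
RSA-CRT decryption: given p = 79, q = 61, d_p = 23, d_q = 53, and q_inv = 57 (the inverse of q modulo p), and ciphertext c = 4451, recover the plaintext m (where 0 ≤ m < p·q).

m₁ = c^(d_p) mod p: c ≡ 27 (mod 79), and 27^23 mod 79 = 33.
m₂ = c^(d_q) mod q: c ≡ 59 (mod 61), and 59^53 mod 61 = 10.
h = q_inv·(m₁ − m₂) mod p = 57·(33 − 10) mod 79 = 47.
m = m₂ + h·q = 10 + 47·61 = 2877.

2877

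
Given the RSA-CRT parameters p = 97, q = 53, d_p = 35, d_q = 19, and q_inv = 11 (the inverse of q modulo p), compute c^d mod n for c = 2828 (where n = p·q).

m₁ = c^(d_p) mod p: c ≡ 15 (mod 97), and 15^35 mod 97 = 41.
m₂ = c^(d_q) mod q: c ≡ 19 (mod 53), and 19^19 mod 53 = 51.
h = q_inv·(m₁ − m₂) mod p = 11·(41 − 51) mod 97 = 84.
m = m₂ + h·q = 51 + 84·53 = 4503.

4503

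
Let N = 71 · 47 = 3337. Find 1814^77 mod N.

Mod 71: 1814 ≡ 39; by Fermat, exponent reduces to 77 mod 70 = 7; 39^7 ≡ 70 (mod 71).
Mod 47: 1814 ≡ 28; by Fermat, exponent reduces to 77 mod 46 = 31; 28^31 ≡ 6 (mod 47).
Combine by CRT: x ≡ 70 (mod 71), x ≡ 6 (mod 47) ⇒ x ≡ 993 (mod 3337).

993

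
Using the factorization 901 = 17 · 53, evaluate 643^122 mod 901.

Mod 17: 643 ≡ 14; by Fermat, exponent reduces to 122 mod 16 = 10; 14^10 ≡ 8 (mod 17).
Mod 53: 643 ≡ 7; by Fermat, exponent reduces to 122 mod 52 = 18; 7^18 ≡ 47 (mod 53).
Combine by CRT: x ≡ 8 (mod 17), x ≡ 47 (mod 53) ⇒ x ≡ 365 (mod 901).

365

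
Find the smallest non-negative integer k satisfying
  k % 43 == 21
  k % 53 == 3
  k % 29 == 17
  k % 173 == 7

10714589

The moduli are pairwise coprime; N = 43·53·29·173 = 11433743.
N/43 = 265901; 265901 ≡ 32 (mod 43); 32·39 ≡ 1, so inverse 39.
N/53 = 215731; 215731 ≡ 21 (mod 53); 21·48 ≡ 1, so inverse 48.
N/29 = 394267; 394267 ≡ 12 (mod 29); 12·17 ≡ 1, so inverse 17.
N/173 = 66091; 66091 ≡ 5 (mod 173); 5·104 ≡ 1, so inverse 104.
k ≡ 21·265901·39 + 3·215731·48 + 17·394267·17 + 7·66091·104 = 410895594.
410895594 mod 11433743 = 10714589.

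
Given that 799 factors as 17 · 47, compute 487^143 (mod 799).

Mod 17: 487 ≡ 11; by Fermat, exponent reduces to 143 mod 16 = 15; 11^15 ≡ 14 (mod 17).
Mod 47: 487 ≡ 17; by Fermat, exponent reduces to 143 mod 46 = 5; 17^5 ≡ 34 (mod 47).
Combine by CRT: x ≡ 14 (mod 17), x ≡ 34 (mod 47) ⇒ x ≡ 269 (mod 799).

269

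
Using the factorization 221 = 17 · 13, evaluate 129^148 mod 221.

157

Mod 17: 129 ≡ 10; by Fermat, exponent reduces to 148 mod 16 = 4; 10^4 ≡ 4 (mod 17).
Mod 13: 129 ≡ 12; by Fermat, exponent reduces to 148 mod 12 = 4; 12^4 ≡ 1 (mod 13).
Combine by CRT: x ≡ 4 (mod 17), x ≡ 1 (mod 13) ⇒ x ≡ 157 (mod 221).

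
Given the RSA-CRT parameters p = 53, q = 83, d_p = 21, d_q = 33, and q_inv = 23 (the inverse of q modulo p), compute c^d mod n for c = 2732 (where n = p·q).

m₁ = c^(d_p) mod p: c ≡ 29 (mod 53), and 29^21 mod 53 = 37.
m₂ = c^(d_q) mod q: c ≡ 76 (mod 83), and 76^33 mod 83 = 53.
h = q_inv·(m₁ − m₂) mod p = 23·(37 − 53) mod 53 = 3.
m = m₂ + h·q = 53 + 3·83 = 302.

302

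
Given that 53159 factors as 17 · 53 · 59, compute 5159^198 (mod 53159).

39121

Mod 17: 5159 ≡ 8; by Fermat, exponent reduces to 198 mod 16 = 6; 8^6 ≡ 4 (mod 17).
Mod 53: 5159 ≡ 18; by Fermat, exponent reduces to 198 mod 52 = 42; 18^42 ≡ 7 (mod 53).
Mod 59: 5159 ≡ 26; by Fermat, exponent reduces to 198 mod 58 = 24; 26^24 ≡ 4 (mod 59).
Combine by CRT: x ≡ 4 (mod 17), x ≡ 7 (mod 53), x ≡ 4 (mod 59) ⇒ x ≡ 39121 (mod 53159).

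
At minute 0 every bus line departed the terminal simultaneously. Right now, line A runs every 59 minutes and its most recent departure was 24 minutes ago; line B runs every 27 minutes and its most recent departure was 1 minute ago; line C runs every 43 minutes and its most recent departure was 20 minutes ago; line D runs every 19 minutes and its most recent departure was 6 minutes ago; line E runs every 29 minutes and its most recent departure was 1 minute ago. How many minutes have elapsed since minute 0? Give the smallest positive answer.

The moduli are pairwise coprime; N = 59·27·43·19·29 = 37742949.
N/59 = 639711; 639711 ≡ 33 (mod 59); 33·34 ≡ 1, so inverse 34.
N/27 = 1397887; 1397887 ≡ 16 (mod 27); 16·22 ≡ 1, so inverse 22.
N/43 = 877743; 877743 ≡ 27 (mod 43); 27·8 ≡ 1, so inverse 8.
N/19 = 1986471; 1986471 ≡ 2 (mod 19); 2·10 ≡ 1, so inverse 10.
N/29 = 1301481; 1301481 ≡ 19 (mod 29); 19·26 ≡ 1, so inverse 26.
t ≡ 24·639711·34 + 1·1397887·22 + 20·877743·8 + 6·1986471·10 + 1·1301481·26 = 846223336.
846223336 mod 37742949 = 15878458.

15878458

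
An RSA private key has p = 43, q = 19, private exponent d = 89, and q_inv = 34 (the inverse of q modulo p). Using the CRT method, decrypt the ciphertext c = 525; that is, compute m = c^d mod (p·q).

d_p = d mod (p−1) = 89 mod 42 = 5; d_q = d mod (q−1) = 17.
m₁ = c^(d_p) mod p: c ≡ 9 (mod 43), and 9^5 mod 43 = 10.
m₂ = c^(d_q) mod q: c ≡ 12 (mod 19), and 12^17 mod 19 = 8.
h = q_inv·(m₁ − m₂) mod p = 34·(10 − 8) mod 43 = 25.
m = m₂ + h·q = 8 + 25·19 = 483.

483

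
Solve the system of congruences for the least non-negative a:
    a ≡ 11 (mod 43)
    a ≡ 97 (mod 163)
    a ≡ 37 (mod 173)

From a ≡ 11 (mod 43) write a = 11 + 43t. Substituting into a ≡ 97 (mod 163) gives 43t ≡ 86 (mod 163), and since 43⁻¹ ≡ 91 (mod 163), t ≡ 2. Hence a ≡ 11 + 43·2 = 97 (mod 7009).
From a ≡ 97 (mod 7009) write a = 97 + 7009t. Substituting into a ≡ 37 (mod 173) gives 7009t ≡ 113 (mod 173), and since 89⁻¹ ≡ 35 (mod 173), t ≡ 149. Hence a ≡ 97 + 7009·149 = 1044438 (mod 1212557).

1044438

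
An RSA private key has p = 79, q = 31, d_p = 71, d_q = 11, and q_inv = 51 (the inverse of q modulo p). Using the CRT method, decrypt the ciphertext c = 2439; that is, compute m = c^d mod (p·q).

m₁ = c^(d_p) mod p: c ≡ 69 (mod 79), and 69^71 mod 79 = 61.
m₂ = c^(d_q) mod q: c ≡ 21 (mod 31), and 21^11 mod 31 = 12.
h = q_inv·(m₁ − m₂) mod p = 51·(61 − 12) mod 79 = 50.
m = m₂ + h·q = 12 + 50·31 = 1562.

1562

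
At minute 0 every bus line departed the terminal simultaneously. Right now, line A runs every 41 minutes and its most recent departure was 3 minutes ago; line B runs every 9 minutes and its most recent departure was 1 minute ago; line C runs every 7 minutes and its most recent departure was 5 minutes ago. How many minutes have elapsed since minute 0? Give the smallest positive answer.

208

Combine the congruences pairwise.
From t ≡ 3 (mod 41) write t = 3 + 41s. Substituting into t ≡ 1 (mod 9) gives 41s ≡ 7 (mod 9), and since 5⁻¹ ≡ 2 (mod 9), s ≡ 5. Hence t ≡ 3 + 41·5 = 208 (mod 369).
From t ≡ 208 (mod 369) write t = 208 + 369s. Substituting into t ≡ 5 (mod 7) gives 369s ≡ 0 (mod 7), and since 5⁻¹ ≡ 3 (mod 7), s ≡ 0. Hence t ≡ 208 + 369·0 = 208 (mod 2583).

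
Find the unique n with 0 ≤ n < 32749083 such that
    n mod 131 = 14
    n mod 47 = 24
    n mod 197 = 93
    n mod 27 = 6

6575559

Combine the congruences pairwise.
From n ≡ 14 (mod 131) write n = 14 + 131t. Substituting into n ≡ 24 (mod 47) gives 131t ≡ 10 (mod 47), and since 37⁻¹ ≡ 14 (mod 47), t ≡ 46. Hence n ≡ 14 + 131·46 = 6040 (mod 6157).
From n ≡ 6040 (mod 6157) write n = 6040 + 6157t. Substituting into n ≡ 93 (mod 197) gives 6157t ≡ 160 (mod 197), and since 50⁻¹ ≡ 67 (mod 197), t ≡ 82. Hence n ≡ 6040 + 6157·82 = 510914 (mod 1212929).
From n ≡ 510914 (mod 1212929) write n = 510914 + 1212929t. Substituting into n ≡ 6 (mod 27) gives 1212929t ≡ 13 (mod 27), and since 8⁻¹ ≡ 17 (mod 27), t ≡ 5. Hence n ≡ 510914 + 1212929·5 = 6575559 (mod 32749083).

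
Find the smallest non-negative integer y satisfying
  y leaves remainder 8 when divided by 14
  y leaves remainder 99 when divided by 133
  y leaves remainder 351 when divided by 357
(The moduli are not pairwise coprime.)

9276

Combine the congruences pairwise.
gcd(14, 133) = 7 and 7 | (99 − 8), so the pair is consistent; merging gives y ≡ 232 (mod 266), where 266 = lcm(14, 133).
gcd(266, 357) = 7 and 7 | (351 − 232), so the pair is consistent; merging gives y ≡ 9276 (mod 13566), where 13566 = lcm(266, 357).
The solution is unique modulo lcm(14, 133, 357) = 13566.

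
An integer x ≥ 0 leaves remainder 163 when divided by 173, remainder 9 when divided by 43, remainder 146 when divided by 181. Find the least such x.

1327419

The moduli are pairwise coprime; N = 173·43·181 = 1346459.
N/173 = 7783; 7783 ≡ 171 (mod 173); 171·86 ≡ 1, so inverse 86.
N/43 = 31313; 31313 ≡ 9 (mod 43); 9·24 ≡ 1, so inverse 24.
N/181 = 7439; 7439 ≡ 18 (mod 181); 18·171 ≡ 1, so inverse 171.
x ≡ 163·7783·86 + 9·31313·24 + 146·7439·171 = 301587776.
301587776 mod 1346459 = 1327419.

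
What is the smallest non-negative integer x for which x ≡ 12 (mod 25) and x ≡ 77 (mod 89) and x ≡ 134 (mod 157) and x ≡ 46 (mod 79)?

8745662

The moduli are pairwise coprime; N = 25·89·157·79 = 27596675.
N/25 = 1103867; 1103867 ≡ 17 (mod 25); 17·3 ≡ 1, so inverse 3.
N/89 = 310075; 310075 ≡ 88 (mod 89); 88·88 ≡ 1, so inverse 88.
N/157 = 175775; 175775 ≡ 92 (mod 157); 92·128 ≡ 1, so inverse 128.
N/79 = 349325; 349325 ≡ 66 (mod 79); 66·6 ≡ 1, so inverse 6.
x ≡ 12·1103867·3 + 77·310075·88 + 134·175775·128 + 46·349325·6 = 5252113912.
5252113912 mod 27596675 = 8745662.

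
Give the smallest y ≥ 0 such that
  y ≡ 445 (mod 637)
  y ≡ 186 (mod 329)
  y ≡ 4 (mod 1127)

gcd(637, 329) = 7 and 7 | (186 − 445), so the pair is consistent; merging gives y ≡ 18281 (mod 29939), where 29939 = lcm(637, 329).
gcd(29939, 1127) = 49 and 49 | (4 − 18281), so the pair is consistent; merging gives y ≡ 377549 (mod 688597), where 688597 = lcm(29939, 1127).
The solution is unique modulo lcm(637, 329, 1127) = 688597.

377549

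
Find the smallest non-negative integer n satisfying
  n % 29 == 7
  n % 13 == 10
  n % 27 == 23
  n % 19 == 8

137264

The moduli are pairwise coprime; M = 29·13·27·19 = 193401.
M/29 = 6669; 6669 ≡ 28 (mod 29); 28·28 ≡ 1, so inverse 28.
M/13 = 14877; 14877 ≡ 5 (mod 13); 5·8 ≡ 1, so inverse 8.
M/27 = 7163; 7163 ≡ 8 (mod 27); 8·17 ≡ 1, so inverse 17.
M/19 = 10179; 10179 ≡ 14 (mod 19); 14·15 ≡ 1, so inverse 15.
n ≡ 7·6669·28 + 10·14877·8 + 23·7163·17 + 8·10179·15 = 6519497.
6519497 mod 193401 = 137264.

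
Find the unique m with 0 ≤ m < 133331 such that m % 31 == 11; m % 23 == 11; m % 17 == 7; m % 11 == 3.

2863

The moduli are pairwise coprime; N = 31·23·17·11 = 133331.
N/31 = 4301; 4301 ≡ 23 (mod 31); 23·27 ≡ 1, so inverse 27.
N/23 = 5797; 5797 ≡ 1 (mod 23), inverse 1.
N/17 = 7843; 7843 ≡ 6 (mod 17); 6·3 ≡ 1, so inverse 3.
N/11 = 12121; 12121 ≡ 10 (mod 11); 10·10 ≡ 1, so inverse 10.
m ≡ 11·4301·27 + 11·5797·1 + 7·7843·3 + 3·12121·10 = 1869497.
1869497 mod 133331 = 2863.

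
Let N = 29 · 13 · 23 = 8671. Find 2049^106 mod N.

1715

Mod 29: 2049 ≡ 19; by Fermat, exponent reduces to 106 mod 28 = 22; 19^22 ≡ 4 (mod 29).
Mod 13: 2049 ≡ 8; by Fermat, exponent reduces to 106 mod 12 = 10; 8^10 ≡ 12 (mod 13).
Mod 23: 2049 ≡ 2; by Fermat, exponent reduces to 106 mod 22 = 18; 2^18 ≡ 13 (mod 23).
Combine by CRT: x ≡ 4 (mod 29), x ≡ 12 (mod 13), x ≡ 13 (mod 23) ⇒ x ≡ 1715 (mod 8671).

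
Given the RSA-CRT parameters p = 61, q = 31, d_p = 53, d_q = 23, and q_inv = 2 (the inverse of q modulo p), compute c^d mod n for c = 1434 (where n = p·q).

1287

m₁ = c^(d_p) mod p: c ≡ 31 (mod 61), and 31^53 mod 61 = 6.
m₂ = c^(d_q) mod q: c ≡ 8 (mod 31), and 8^23 mod 31 = 16.
h = q_inv·(m₁ − m₂) mod p = 2·(6 − 16) mod 61 = 41.
m = m₂ + h·q = 16 + 41·31 = 1287.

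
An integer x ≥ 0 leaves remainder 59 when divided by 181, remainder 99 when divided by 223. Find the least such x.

From x ≡ 59 (mod 181) write x = 59 + 181t. Substituting into x ≡ 99 (mod 223) gives 181t ≡ 40 (mod 223), and since 181⁻¹ ≡ 69 (mod 223), t ≡ 84. Hence x ≡ 59 + 181·84 = 15263 (mod 40363).

15263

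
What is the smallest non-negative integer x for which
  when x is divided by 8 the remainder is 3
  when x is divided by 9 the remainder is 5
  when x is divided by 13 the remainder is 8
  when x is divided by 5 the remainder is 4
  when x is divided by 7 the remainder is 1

From x ≡ 3 (mod 8) write x = 3 + 8t. Substituting into x ≡ 5 (mod 9) gives 8t ≡ 2 (mod 9), and since 8⁻¹ ≡ 8 (mod 9), t ≡ 7. Hence x ≡ 3 + 8·7 = 59 (mod 72).
From x ≡ 59 (mod 72) write x = 59 + 72t. Substituting into x ≡ 8 (mod 13) gives 72t ≡ 1 (mod 13), and since 7⁻¹ ≡ 2 (mod 13), t ≡ 2. Hence x ≡ 59 + 72·2 = 203 (mod 936).
From x ≡ 203 (mod 936) write x = 203 + 936t. Substituting into x ≡ 4 (mod 5) gives 936t ≡ 1 (mod 5), and since 1⁻¹ ≡ 1 (mod 5), t ≡ 1. Hence x ≡ 203 + 936·1 = 1139 (mod 4680).
From x ≡ 1139 (mod 4680) write x = 1139 + 4680t. Substituting into x ≡ 1 (mod 7) gives 4680t ≡ 3 (mod 7), and since 4⁻¹ ≡ 2 (mod 7), t ≡ 6. Hence x ≡ 1139 + 4680·6 = 29219 (mod 32760).

29219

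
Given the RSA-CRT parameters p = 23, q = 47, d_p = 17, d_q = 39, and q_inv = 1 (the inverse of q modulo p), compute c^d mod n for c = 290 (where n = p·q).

756

m₁ = c^(d_p) mod p: c ≡ 14 (mod 23), and 14^17 mod 23 = 20.
m₂ = c^(d_q) mod q: c ≡ 8 (mod 47), and 8^39 mod 47 = 4.
h = q_inv·(m₁ − m₂) mod p = 1·(20 − 4) mod 23 = 16.
m = m₂ + h·q = 4 + 16·47 = 756.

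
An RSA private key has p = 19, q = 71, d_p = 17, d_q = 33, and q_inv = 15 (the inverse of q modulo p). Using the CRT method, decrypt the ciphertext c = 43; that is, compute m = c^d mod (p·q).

308

m₁ = c^(d_p) mod p: c ≡ 5 (mod 19), and 5^17 mod 19 = 4.
m₂ = c^(d_q) mod q: c ≡ 43 (mod 71), and 43^33 mod 71 = 24.
h = q_inv·(m₁ − m₂) mod p = 15·(4 − 24) mod 19 = 4.
m = m₂ + h·q = 24 + 4·71 = 308.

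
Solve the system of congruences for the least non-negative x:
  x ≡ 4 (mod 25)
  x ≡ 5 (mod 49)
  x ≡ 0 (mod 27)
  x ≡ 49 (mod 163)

396954

From x ≡ 4 (mod 25) write x = 4 + 25t. Substituting into x ≡ 5 (mod 49) gives 25t ≡ 1 (mod 49), and since 25⁻¹ ≡ 2 (mod 49), t ≡ 2. Hence x ≡ 4 + 25·2 = 54 (mod 1225).
From x ≡ 54 (mod 1225) write x = 54 + 1225t. Substituting into x ≡ 0 (mod 27) gives 1225t ≡ 0 (mod 27), and since 10⁻¹ ≡ 19 (mod 27), t ≡ 0. Hence x ≡ 54 + 1225·0 = 54 (mod 33075).
From x ≡ 54 (mod 33075) write x = 54 + 33075t. Substituting into x ≡ 49 (mod 163) gives 33075t ≡ 158 (mod 163), and since 149⁻¹ ≡ 128 (mod 163), t ≡ 12. Hence x ≡ 54 + 33075·12 = 396954 (mod 5391225).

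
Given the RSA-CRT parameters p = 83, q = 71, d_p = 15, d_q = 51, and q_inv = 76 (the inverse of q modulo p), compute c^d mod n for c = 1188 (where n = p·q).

m₁ = c^(d_p) mod p: c ≡ 26 (mod 83), and 26^15 mod 83 = 65.
m₂ = c^(d_q) mod q: c ≡ 52 (mod 71), and 52^51 mod 71 = 31.
h = q_inv·(m₁ − m₂) mod p = 76·(65 − 31) mod 83 = 11.
m = m₂ + h·q = 31 + 11·71 = 812.

812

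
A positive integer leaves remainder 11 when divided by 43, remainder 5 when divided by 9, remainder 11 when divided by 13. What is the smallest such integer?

Combine the congruences pairwise.
From x ≡ 11 (mod 43) write x = 11 + 43t. Substituting into x ≡ 5 (mod 9) gives 43t ≡ 3 (mod 9), and since 7⁻¹ ≡ 4 (mod 9), t ≡ 3. Hence x ≡ 11 + 43·3 = 140 (mod 387).
From x ≡ 140 (mod 387) write x = 140 + 387t. Substituting into x ≡ 11 (mod 13) gives 387t ≡ 1 (mod 13), and since 10⁻¹ ≡ 4 (mod 13), t ≡ 4. Hence x ≡ 140 + 387·4 = 1688 (mod 5031).

1688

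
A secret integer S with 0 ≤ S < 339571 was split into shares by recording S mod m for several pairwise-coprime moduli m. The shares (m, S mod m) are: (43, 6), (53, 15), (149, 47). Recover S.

123717

The moduli are pairwise coprime; N = 43·53·149 = 339571.
N/43 = 7897; 7897 ≡ 28 (mod 43); 28·20 ≡ 1, so inverse 20.
N/53 = 6407; 6407 ≡ 47 (mod 53); 47·44 ≡ 1, so inverse 44.
N/149 = 2279; 2279 ≡ 44 (mod 149); 44·105 ≡ 1, so inverse 105.
S ≡ 6·7897·20 + 15·6407·44 + 47·2279·105 = 16423125.
16423125 mod 339571 = 123717.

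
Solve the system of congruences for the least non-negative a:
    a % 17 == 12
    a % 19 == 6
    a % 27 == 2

2324

From a ≡ 12 (mod 17) write a = 12 + 17t. Substituting into a ≡ 6 (mod 19) gives 17t ≡ 13 (mod 19), and since 17⁻¹ ≡ 9 (mod 19), t ≡ 3. Hence a ≡ 12 + 17·3 = 63 (mod 323).
From a ≡ 63 (mod 323) write a = 63 + 323t. Substituting into a ≡ 2 (mod 27) gives 323t ≡ 20 (mod 27), and since 26⁻¹ ≡ 26 (mod 27), t ≡ 7. Hence a ≡ 63 + 323·7 = 2324 (mod 8721).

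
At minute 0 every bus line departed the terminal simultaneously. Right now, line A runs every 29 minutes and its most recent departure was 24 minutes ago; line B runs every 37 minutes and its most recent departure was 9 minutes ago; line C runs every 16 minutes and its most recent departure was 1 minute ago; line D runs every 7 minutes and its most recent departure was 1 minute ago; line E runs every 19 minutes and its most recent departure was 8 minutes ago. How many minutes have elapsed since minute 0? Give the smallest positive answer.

245393

From t ≡ 24 (mod 29) write t = 24 + 29s. Substituting into t ≡ 9 (mod 37) gives 29s ≡ 22 (mod 37), and since 29⁻¹ ≡ 23 (mod 37), s ≡ 25. Hence t ≡ 24 + 29·25 = 749 (mod 1073).
From t ≡ 749 (mod 1073) write t = 749 + 1073s. Substituting into t ≡ 1 (mod 16) gives 1073s ≡ 4 (mod 16), and since 1⁻¹ ≡ 1 (mod 16), s ≡ 4. Hence t ≡ 749 + 1073·4 = 5041 (mod 17168).
From t ≡ 5041 (mod 17168) write t = 5041 + 17168s. Substituting into t ≡ 1 (mod 7) gives 17168s ≡ 0 (mod 7), and since 4⁻¹ ≡ 2 (mod 7), s ≡ 0. Hence t ≡ 5041 + 17168·0 = 5041 (mod 120176).
From t ≡ 5041 (mod 120176) write t = 5041 + 120176s. Substituting into t ≡ 8 (mod 19) gives 120176s ≡ 2 (mod 19), and since 1⁻¹ ≡ 1 (mod 19), s ≡ 2. Hence t ≡ 5041 + 120176·2 = 245393 (mod 2283344).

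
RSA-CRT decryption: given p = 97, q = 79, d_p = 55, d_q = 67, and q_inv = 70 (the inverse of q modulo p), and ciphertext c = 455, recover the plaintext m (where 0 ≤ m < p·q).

4319

m₁ = c^(d_p) mod p: c ≡ 67 (mod 97), and 67^55 mod 97 = 51.
m₂ = c^(d_q) mod q: c ≡ 60 (mod 79), and 60^67 mod 79 = 53.
h = q_inv·(m₁ − m₂) mod p = 70·(51 − 53) mod 97 = 54.
m = m₂ + h·q = 53 + 54·79 = 4319.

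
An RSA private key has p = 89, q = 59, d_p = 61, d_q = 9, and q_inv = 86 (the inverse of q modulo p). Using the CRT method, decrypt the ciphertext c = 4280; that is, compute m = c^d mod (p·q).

m₁ = c^(d_p) mod p: c ≡ 8 (mod 89), and 8^61 mod 89 = 39.
m₂ = c^(d_q) mod q: c ≡ 32 (mod 59), and 32^9 mod 59 = 13.
h = q_inv·(m₁ − m₂) mod p = 86·(39 − 13) mod 89 = 11.
m = m₂ + h·q = 13 + 11·59 = 662.

662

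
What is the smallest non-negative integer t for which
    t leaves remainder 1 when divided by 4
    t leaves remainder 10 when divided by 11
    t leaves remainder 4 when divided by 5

The moduli are pairwise coprime; N = 4·11·5 = 220.
N/4 = 55; 55 ≡ 3 (mod 4); 3·3 ≡ 1, so inverse 3.
N/11 = 20; 20 ≡ 9 (mod 11); 9·5 ≡ 1, so inverse 5.
N/5 = 44; 44 ≡ 4 (mod 5); 4·4 ≡ 1, so inverse 4.
t ≡ 1·55·3 + 10·20·5 + 4·44·4 = 1869.
1869 mod 220 = 109.

109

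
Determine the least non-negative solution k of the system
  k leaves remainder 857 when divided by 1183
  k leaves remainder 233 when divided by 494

gcd(1183, 494) = 13 and 13 | (233 − 857), so the pair is consistent; merging gives k ≡ 15053 (mod 44954), where 44954 = lcm(1183, 494).
The solution is unique modulo lcm(1183, 494) = 44954.

15053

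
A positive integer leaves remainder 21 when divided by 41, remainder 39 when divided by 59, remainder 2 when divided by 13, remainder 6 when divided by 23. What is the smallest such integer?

210433

The moduli are pairwise coprime; N = 41·59·13·23 = 723281.
N/41 = 17641; 17641 ≡ 11 (mod 41); 11·15 ≡ 1, so inverse 15.
N/59 = 12259; 12259 ≡ 46 (mod 59); 46·9 ≡ 1, so inverse 9.
N/13 = 55637; 55637 ≡ 10 (mod 13); 10·4 ≡ 1, so inverse 4.
N/23 = 31447; 31447 ≡ 6 (mod 23); 6·4 ≡ 1, so inverse 4.
t ≡ 21·17641·15 + 39·12259·9 + 2·55637·4 + 6·31447·4 = 11059648.
11059648 mod 723281 = 210433.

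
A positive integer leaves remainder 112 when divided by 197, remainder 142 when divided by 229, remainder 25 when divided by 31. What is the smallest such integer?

The moduli are pairwise coprime; M = 197·229·31 = 1398503.
M/197 = 7099; 7099 ≡ 7 (mod 197); 7·169 ≡ 1, so inverse 169.
M/229 = 6107; 6107 ≡ 153 (mod 229); 153·3 ≡ 1, so inverse 3.
M/31 = 45113; 45113 ≡ 8 (mod 31); 8·4 ≡ 1, so inverse 4.
n ≡ 112·7099·169 + 142·6107·3 + 25·45113·4 = 141482754.
141482754 mod 1398503 = 233951.

233951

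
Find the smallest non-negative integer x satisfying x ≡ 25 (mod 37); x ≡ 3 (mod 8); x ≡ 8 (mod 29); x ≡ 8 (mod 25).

From x ≡ 25 (mod 37) write x = 25 + 37t. Substituting into x ≡ 3 (mod 8) gives 37t ≡ 2 (mod 8), and since 5⁻¹ ≡ 5 (mod 8), t ≡ 2. Hence x ≡ 25 + 37·2 = 99 (mod 296).
From x ≡ 99 (mod 296) write x = 99 + 296t. Substituting into x ≡ 8 (mod 29) gives 296t ≡ 25 (mod 29), and since 6⁻¹ ≡ 5 (mod 29), t ≡ 9. Hence x ≡ 99 + 296·9 = 2763 (mod 8584).
From x ≡ 2763 (mod 8584) write x = 2763 + 8584t. Substituting into x ≡ 8 (mod 25) gives 8584t ≡ 20 (mod 25), and since 9⁻¹ ≡ 14 (mod 25), t ≡ 5. Hence x ≡ 2763 + 8584·5 = 45683 (mod 214600).

45683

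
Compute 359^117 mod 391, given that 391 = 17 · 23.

134

Mod 17: 359 ≡ 2; by Fermat, exponent reduces to 117 mod 16 = 5; 2^5 ≡ 15 (mod 17).
Mod 23: 359 ≡ 14; by Fermat, exponent reduces to 117 mod 22 = 7; 14^7 ≡ 19 (mod 23).
Combine by CRT: x ≡ 15 (mod 17), x ≡ 19 (mod 23) ⇒ x ≡ 134 (mod 391).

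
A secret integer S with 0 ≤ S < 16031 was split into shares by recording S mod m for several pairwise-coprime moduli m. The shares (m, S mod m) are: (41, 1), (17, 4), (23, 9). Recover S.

2010

From S ≡ 1 (mod 41) write S = 1 + 41t. Substituting into S ≡ 4 (mod 17) gives 41t ≡ 3 (mod 17), and since 7⁻¹ ≡ 5 (mod 17), t ≡ 15. Hence S ≡ 1 + 41·15 = 616 (mod 697).
From S ≡ 616 (mod 697) write S = 616 + 697t. Substituting into S ≡ 9 (mod 23) gives 697t ≡ 14 (mod 23), and since 7⁻¹ ≡ 10 (mod 23), t ≡ 2. Hence S ≡ 616 + 697·2 = 2010 (mod 16031).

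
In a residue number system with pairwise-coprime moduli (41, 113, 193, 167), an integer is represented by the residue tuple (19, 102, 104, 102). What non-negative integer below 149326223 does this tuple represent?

36081454

The moduli are pairwise coprime; N = 41·113·193·167 = 149326223.
N/41 = 3642103; 3642103 ≡ 32 (mod 41); 32·9 ≡ 1, so inverse 9.
N/113 = 1321471; 1321471 ≡ 49 (mod 113); 49·30 ≡ 1, so inverse 30.
N/193 = 773711; 773711 ≡ 167 (mod 193); 167·141 ≡ 1, so inverse 141.
N/167 = 894169; 894169 ≡ 51 (mod 167); 51·131 ≡ 1, so inverse 131.
x ≡ 19·3642103·9 + 102·1321471·30 + 104·773711·141 + 102·894169·131 = 27960085155.
27960085155 mod 149326223 = 36081454.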